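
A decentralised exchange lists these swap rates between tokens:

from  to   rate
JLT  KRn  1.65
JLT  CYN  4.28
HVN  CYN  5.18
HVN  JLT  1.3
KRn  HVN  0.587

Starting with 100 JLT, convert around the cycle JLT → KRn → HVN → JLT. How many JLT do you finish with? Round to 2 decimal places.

100 JLT × 1.65 = 165 KRn
165 KRn × 0.587 = 96.855 HVN
96.855 HVN × 1.3 = 125.9115 JLT

125.91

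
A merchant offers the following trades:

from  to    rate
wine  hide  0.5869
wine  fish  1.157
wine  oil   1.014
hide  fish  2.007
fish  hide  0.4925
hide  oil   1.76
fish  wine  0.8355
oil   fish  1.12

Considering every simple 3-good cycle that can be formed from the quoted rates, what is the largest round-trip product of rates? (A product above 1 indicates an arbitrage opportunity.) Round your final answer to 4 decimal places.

wine→hide→fish→wine: 0.5869 × 2.007 × 0.8355 = 0.98414
hide→oil→fish→hide: 1.76 × 1.12 × 0.4925 = 0.97082
wine→oil→fish→wine: 1.014 × 1.12 × 0.8355 = 0.94886
Maximum is wine→hide→fish→wine at 0.9841; no arbitrage — every cycle loses value.

0.9841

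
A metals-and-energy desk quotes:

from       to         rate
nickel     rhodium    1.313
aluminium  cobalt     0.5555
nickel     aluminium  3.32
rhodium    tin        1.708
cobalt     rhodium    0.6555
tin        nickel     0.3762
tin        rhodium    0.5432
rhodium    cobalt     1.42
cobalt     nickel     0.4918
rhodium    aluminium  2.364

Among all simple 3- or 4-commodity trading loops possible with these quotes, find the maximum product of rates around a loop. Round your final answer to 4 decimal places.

nickel→rhodium→cobalt→nickel: 1.313 × 1.42 × 0.4918 = 0.91694
nickel→aluminium→cobalt→nickel: 3.32 × 0.5555 × 0.4918 = 0.90701
rhodium→aluminium→cobalt→rhodium: 2.364 × 0.5555 × 0.6555 = 0.86080
nickel→rhodium→aluminium→cobalt→nickel: 1.313 × 2.364 × 0.5555 × 0.4918 = 0.84798
tin→nickel→rhodium→tin: 0.3762 × 1.313 × 1.708 = 0.84367
Maximum is nickel→rhodium→cobalt→nickel at 0.9169; no arbitrage — every cycle loses value.

0.9169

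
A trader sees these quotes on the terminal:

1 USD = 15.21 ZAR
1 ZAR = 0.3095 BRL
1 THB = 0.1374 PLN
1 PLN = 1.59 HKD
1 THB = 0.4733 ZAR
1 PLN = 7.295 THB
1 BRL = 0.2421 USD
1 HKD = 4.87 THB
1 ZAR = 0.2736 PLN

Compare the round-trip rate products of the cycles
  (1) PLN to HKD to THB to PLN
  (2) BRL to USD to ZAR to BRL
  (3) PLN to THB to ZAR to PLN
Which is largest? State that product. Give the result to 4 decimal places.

1.1397

(1) 1.59 × 4.87 × 0.1374 = 1.06393
(2) 0.2421 × 15.21 × 0.3095 = 1.13968
(3) 7.295 × 0.4733 × 0.2736 = 0.94467
Highest is cycle (2) at 1.1397 (>1, arbitrage).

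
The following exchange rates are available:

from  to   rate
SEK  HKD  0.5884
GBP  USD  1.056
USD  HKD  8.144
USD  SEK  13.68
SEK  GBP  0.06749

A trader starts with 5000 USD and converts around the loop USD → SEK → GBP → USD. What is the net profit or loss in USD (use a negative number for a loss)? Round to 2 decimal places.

-125.17

5000 USD × 13.68 = 68400 SEK
68400 SEK × 0.06749 = 4616.316 GBP
4616.316 GBP × 1.056 = 4874.829696 USD
Net change: 4874.829696 − 5000 = -125.170304 USD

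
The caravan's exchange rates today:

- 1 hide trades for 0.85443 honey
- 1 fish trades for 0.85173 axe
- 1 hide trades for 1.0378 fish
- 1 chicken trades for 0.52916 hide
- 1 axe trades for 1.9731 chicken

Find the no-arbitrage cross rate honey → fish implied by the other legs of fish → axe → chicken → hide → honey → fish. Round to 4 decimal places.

Known legs of the cycle: 0.85173 × 1.9731 × 0.52916 × 0.85443 = 0.7598266770582551844
For no arbitrage the full-cycle product must be 1, so the missing rate is 1 / 0.7598266770582551844 ≈ 1.316090.

1.3161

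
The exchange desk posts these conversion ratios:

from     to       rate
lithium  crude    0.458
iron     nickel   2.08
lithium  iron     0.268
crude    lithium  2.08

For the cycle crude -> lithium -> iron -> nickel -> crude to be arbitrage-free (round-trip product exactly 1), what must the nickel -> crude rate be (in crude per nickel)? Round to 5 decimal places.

0.86246

Known legs of the cycle: 2.08 × 0.268 × 2.08 = 1.1594752
For no arbitrage the full-cycle product must be 1, so the missing rate is 1 / 1.1594752 ≈ 0.8624592.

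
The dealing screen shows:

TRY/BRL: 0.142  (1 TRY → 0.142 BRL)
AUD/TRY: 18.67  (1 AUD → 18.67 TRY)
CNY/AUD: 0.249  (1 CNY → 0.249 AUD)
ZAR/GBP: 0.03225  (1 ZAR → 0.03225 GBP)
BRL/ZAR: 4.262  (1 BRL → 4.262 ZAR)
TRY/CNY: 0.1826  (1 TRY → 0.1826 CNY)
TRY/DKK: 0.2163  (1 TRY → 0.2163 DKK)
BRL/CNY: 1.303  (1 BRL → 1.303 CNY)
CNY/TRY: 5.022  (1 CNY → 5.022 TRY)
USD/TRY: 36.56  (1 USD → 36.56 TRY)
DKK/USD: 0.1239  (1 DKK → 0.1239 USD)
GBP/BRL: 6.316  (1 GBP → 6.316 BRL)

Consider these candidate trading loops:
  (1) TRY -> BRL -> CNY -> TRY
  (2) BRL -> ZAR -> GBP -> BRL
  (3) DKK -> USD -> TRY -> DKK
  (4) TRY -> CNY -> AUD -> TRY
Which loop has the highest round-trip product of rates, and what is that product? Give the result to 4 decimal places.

(1) 0.142 × 1.303 × 5.022 = 0.92920
(2) 4.262 × 0.03225 × 6.316 = 0.86813
(3) 0.1239 × 36.56 × 0.2163 = 0.97979
(4) 0.1826 × 0.249 × 18.67 = 0.84888
Highest is cycle (3) at 0.9798 (≤1, no arbitrage).

0.9798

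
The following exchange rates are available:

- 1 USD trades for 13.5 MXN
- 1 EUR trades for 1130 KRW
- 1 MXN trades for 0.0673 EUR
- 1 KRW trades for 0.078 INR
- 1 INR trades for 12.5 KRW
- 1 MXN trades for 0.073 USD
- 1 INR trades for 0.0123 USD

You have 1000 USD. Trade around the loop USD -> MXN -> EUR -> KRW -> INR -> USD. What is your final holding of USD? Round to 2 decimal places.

984.98

1000 USD × 13.5 = 13500 MXN
13500 MXN × 0.0673 = 908.55 EUR
908.55 EUR × 1130 = 1026661.5 KRW
1026661.5 KRW × 0.078 = 80079.597 INR
80079.597 INR × 0.0123 = 984.9790431 USD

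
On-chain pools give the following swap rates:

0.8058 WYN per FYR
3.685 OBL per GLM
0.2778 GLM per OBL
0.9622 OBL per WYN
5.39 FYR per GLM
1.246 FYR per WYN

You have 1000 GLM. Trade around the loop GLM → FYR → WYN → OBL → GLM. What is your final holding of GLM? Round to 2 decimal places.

1160.95

1000 GLM × 5.39 = 5390 FYR
5390 FYR × 0.8058 = 4343.262 WYN
4343.262 WYN × 0.9622 = 4179.0866964 OBL
4179.0866964 OBL × 0.2778 = 1160.95028425992 GLM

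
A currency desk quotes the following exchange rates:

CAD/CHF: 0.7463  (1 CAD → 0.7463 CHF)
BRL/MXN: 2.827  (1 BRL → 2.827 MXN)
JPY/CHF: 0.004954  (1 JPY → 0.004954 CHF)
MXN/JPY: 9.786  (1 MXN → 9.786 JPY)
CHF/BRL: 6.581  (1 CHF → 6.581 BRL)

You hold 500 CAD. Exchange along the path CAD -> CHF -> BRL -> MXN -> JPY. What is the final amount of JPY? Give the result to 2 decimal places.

500 CAD × 0.7463 = 373.15 CHF
373.15 CHF × 6.581 = 2455.70015 BRL
2455.70015 BRL × 2.827 = 6942.26432405 MXN
6942.26432405 MXN × 9.786 = 67936.9986751533 JPY

67937.00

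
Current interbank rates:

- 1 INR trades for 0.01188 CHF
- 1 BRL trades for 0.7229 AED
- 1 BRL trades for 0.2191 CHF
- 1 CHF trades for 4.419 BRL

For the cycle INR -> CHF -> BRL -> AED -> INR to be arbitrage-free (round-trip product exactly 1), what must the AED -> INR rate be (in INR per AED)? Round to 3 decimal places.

26.350

Known legs of the cycle: 0.01188 × 4.419 × 0.7229 = 0.037950601788
For no arbitrage the full-cycle product must be 1, so the missing rate is 1 / 0.037950601788 ≈ 26.35004.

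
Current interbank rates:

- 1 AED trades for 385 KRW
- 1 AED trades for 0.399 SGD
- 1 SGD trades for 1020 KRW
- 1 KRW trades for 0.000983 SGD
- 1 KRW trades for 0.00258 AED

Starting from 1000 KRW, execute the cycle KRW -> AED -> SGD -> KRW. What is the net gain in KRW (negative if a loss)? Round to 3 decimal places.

50.008

1000 KRW × 0.00258 = 2.58 AED
2.58 AED × 0.399 = 1.02942 SGD
1.02942 SGD × 1020 = 1050.0084 KRW
Net change: 1050.0084 − 1000 = 50.0084 KRW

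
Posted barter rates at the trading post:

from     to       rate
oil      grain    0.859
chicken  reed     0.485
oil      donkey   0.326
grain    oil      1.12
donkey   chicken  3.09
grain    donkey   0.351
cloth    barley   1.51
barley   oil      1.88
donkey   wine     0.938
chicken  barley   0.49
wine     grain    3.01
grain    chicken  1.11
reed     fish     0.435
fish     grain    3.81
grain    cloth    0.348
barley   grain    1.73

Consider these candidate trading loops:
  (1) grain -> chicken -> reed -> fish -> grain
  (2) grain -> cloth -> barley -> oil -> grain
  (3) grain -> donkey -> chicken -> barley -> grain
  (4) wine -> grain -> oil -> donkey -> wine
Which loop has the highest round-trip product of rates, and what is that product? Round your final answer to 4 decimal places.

(1) 1.11 × 0.485 × 0.435 × 3.81 = 0.89223
(2) 0.348 × 1.51 × 1.88 × 0.859 = 0.84861
(3) 0.351 × 3.09 × 0.49 × 1.73 = 0.91941
(4) 3.01 × 1.12 × 0.326 × 0.938 = 1.03087
Highest is cycle (4) at 1.0309 (>1, arbitrage).

1.0309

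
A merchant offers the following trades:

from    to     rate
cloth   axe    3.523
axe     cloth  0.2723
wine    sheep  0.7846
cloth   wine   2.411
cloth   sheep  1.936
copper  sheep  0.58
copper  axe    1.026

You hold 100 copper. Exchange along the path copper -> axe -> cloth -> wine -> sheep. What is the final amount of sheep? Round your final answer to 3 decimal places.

52.849

100 copper × 1.026 = 102.6 axe
102.6 axe × 0.2723 = 27.93798 cloth
27.93798 cloth × 2.411 = 67.35846978 wine
67.35846978 wine × 0.7846 = 52.849455389388 sheep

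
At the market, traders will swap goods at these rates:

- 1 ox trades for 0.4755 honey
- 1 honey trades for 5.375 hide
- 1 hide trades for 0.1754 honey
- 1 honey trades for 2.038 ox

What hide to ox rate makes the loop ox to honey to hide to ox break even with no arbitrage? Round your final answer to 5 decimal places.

0.39127

Known legs of the cycle: 0.4755 × 5.375 = 2.5558125
For no arbitrage the full-cycle product must be 1, so the missing rate is 1 / 2.5558125 ≈ 0.3912650.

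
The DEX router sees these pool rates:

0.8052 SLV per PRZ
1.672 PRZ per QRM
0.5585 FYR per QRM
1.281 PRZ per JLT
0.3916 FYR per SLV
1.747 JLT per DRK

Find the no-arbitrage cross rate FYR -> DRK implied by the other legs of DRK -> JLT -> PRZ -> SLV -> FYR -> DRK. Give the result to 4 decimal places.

1.4171

Known legs of the cycle: 1.747 × 1.281 × 0.8052 × 0.3916 = 0.70564859974224
For no arbitrage the full-cycle product must be 1, so the missing rate is 1 / 0.70564859974224 ≈ 1.417136.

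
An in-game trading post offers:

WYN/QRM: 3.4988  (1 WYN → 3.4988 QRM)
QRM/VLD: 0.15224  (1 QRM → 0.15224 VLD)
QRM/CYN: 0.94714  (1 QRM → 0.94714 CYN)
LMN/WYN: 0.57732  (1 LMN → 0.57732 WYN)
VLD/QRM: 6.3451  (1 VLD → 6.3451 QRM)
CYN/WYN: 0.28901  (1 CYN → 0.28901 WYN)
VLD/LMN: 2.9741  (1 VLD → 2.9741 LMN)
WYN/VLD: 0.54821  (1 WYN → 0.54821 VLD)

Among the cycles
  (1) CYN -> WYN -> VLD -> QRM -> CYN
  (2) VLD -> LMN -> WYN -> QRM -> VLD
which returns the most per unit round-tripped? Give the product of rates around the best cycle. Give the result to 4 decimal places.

0.9522

(1) 0.28901 × 0.54821 × 6.3451 × 0.94714 = 0.95217
(2) 2.9741 × 0.57732 × 3.4988 × 0.15224 = 0.91458
Highest is cycle (1) at 0.9522 (≤1, no arbitrage).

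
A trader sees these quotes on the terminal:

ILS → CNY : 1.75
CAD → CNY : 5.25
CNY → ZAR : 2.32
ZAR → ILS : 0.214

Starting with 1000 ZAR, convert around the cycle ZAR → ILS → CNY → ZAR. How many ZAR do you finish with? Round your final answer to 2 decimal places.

868.84

1000 ZAR × 0.214 = 214 ILS
214 ILS × 1.75 = 374.5 CNY
374.5 CNY × 2.32 = 868.84 ZAR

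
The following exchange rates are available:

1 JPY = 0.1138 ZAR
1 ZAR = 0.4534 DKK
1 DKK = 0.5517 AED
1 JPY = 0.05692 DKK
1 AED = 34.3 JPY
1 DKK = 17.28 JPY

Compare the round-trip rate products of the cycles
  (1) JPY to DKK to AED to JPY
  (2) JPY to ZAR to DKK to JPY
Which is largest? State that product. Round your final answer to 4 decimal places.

1.0771

(1) 0.05692 × 0.5517 × 34.3 = 1.07711
(2) 0.1138 × 0.4534 × 17.28 = 0.89159
Highest is cycle (1) at 1.0771 (>1, arbitrage).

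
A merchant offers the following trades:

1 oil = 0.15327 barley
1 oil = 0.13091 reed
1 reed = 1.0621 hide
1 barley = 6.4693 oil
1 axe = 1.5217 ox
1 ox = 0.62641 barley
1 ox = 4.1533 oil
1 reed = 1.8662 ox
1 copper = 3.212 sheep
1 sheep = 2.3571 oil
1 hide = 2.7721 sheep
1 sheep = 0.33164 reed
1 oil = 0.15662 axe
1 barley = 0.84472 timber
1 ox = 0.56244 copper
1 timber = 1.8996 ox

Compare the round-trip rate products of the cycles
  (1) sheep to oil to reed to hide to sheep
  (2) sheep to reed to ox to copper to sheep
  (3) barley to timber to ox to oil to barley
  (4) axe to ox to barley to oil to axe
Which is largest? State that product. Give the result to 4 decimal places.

(1) 2.3571 × 0.13091 × 1.0621 × 2.7721 = 0.90850
(2) 0.33164 × 1.8662 × 0.56244 × 3.212 = 1.11809
(3) 0.84472 × 1.8996 × 4.1533 × 0.15327 = 1.02147
(4) 1.5217 × 0.62641 × 6.4693 × 0.15662 = 0.96581
Highest is cycle (2) at 1.1181 (>1, arbitrage).

1.1181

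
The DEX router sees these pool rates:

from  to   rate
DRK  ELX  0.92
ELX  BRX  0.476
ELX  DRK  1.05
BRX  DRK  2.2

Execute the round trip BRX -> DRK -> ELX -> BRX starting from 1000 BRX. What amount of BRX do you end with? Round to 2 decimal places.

963.42

1000 BRX × 2.2 = 2200 DRK
2200 DRK × 0.92 = 2024 ELX
2024 ELX × 0.476 = 963.424 BRX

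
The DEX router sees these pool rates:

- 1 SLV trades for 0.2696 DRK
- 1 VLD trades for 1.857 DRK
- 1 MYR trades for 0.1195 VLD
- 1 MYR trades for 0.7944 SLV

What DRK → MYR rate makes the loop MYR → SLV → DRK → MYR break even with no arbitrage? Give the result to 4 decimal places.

Known legs of the cycle: 0.7944 × 0.2696 = 0.21417024
For no arbitrage the full-cycle product must be 1, so the missing rate is 1 / 0.21417024 ≈ 4.669183.

4.6692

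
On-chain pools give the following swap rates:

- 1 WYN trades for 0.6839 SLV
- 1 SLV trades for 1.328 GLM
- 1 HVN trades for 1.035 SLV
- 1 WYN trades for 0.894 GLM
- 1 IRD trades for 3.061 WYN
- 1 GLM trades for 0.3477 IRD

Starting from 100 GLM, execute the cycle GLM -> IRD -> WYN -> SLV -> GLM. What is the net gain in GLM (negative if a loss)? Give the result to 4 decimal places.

100 GLM × 0.3477 = 34.77 IRD
34.77 IRD × 3.061 = 106.43097 WYN
106.43097 WYN × 0.6839 = 72.788140383 SLV
72.788140383 SLV × 1.328 = 96.662650428624 GLM
Net change: 96.662650428624 − 100 = -3.337349571376 GLM

-3.3373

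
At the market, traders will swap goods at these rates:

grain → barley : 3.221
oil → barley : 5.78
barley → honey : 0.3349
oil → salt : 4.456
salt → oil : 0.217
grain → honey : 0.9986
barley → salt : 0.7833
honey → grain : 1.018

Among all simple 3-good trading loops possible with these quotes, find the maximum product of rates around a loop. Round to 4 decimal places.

1.0981

grain→barley→honey→grain: 3.221 × 0.3349 × 1.018 = 1.09813
salt→oil→barley→salt: 0.217 × 5.78 × 0.7833 = 0.98246
Maximum is grain→barley→honey→grain at 1.0981; arbitrage exists.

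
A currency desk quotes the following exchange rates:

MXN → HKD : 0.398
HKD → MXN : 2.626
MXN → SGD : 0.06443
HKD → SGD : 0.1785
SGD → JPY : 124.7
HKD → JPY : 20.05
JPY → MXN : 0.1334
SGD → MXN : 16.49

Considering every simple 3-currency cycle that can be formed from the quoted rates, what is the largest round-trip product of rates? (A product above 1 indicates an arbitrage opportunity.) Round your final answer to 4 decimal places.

HKD→SGD→MXN→HKD: 0.1785 × 16.49 × 0.398 = 1.17150
SGD→JPY→MXN→SGD: 124.7 × 0.1334 × 0.06443 = 1.07179
HKD→JPY→MXN→HKD: 20.05 × 0.1334 × 0.398 = 1.06452
Maximum is HKD→SGD→MXN→HKD at 1.1715; arbitrage exists.

1.1715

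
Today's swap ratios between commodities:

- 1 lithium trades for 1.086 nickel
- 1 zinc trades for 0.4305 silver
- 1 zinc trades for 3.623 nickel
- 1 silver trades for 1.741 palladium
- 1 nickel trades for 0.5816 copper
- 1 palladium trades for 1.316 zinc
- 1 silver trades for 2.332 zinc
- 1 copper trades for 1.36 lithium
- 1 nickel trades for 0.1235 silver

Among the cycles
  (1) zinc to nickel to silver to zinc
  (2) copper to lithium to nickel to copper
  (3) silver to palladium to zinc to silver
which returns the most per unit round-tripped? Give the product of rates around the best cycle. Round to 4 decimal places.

1.0434

(1) 3.623 × 0.1235 × 2.332 = 1.04343
(2) 1.36 × 1.086 × 0.5816 = 0.85900
(3) 1.741 × 1.316 × 0.4305 = 0.98634
Highest is cycle (1) at 1.0434 (>1, arbitrage).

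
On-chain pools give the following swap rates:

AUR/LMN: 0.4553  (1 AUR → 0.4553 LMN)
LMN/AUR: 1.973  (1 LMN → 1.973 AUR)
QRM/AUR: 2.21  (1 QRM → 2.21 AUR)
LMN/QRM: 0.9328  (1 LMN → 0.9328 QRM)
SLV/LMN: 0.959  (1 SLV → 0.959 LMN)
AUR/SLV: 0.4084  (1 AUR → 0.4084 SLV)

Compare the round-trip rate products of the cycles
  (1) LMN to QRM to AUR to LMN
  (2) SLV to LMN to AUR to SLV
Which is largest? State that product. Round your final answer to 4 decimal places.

0.9386

(1) 0.9328 × 2.21 × 0.4553 = 0.93860
(2) 0.959 × 1.973 × 0.4084 = 0.77274
Highest is cycle (1) at 0.9386 (≤1, no arbitrage).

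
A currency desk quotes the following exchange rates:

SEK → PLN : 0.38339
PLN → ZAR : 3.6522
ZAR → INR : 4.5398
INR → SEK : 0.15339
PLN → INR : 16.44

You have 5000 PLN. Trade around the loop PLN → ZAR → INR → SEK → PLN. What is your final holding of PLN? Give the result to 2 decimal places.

5000 PLN × 3.6522 = 18261 ZAR
18261 ZAR × 4.5398 = 82901.2878 INR
82901.2878 INR × 0.15339 = 12716.228535642 SEK
12716.228535642 SEK × 0.38339 = 4875.27485827978638 PLN

4875.27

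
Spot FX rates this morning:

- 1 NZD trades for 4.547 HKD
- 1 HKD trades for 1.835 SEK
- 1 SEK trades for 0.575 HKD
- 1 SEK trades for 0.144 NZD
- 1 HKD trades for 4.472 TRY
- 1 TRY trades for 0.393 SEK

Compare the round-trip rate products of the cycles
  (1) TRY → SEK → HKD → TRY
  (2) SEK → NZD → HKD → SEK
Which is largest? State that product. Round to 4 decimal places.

(1) 0.393 × 0.575 × 4.472 = 1.01056
(2) 0.144 × 4.547 × 1.835 = 1.20150
Highest is cycle (2) at 1.2015 (>1, arbitrage).

1.2015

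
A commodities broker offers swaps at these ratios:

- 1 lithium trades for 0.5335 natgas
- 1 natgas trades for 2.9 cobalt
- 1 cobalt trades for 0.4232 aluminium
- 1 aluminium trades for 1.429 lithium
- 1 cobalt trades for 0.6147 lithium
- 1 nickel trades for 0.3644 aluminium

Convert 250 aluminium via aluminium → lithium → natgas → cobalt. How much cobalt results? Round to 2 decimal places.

250 aluminium × 1.429 = 357.25 lithium
357.25 lithium × 0.5335 = 190.592875 natgas
190.592875 natgas × 2.9 = 552.7193375 cobalt

552.72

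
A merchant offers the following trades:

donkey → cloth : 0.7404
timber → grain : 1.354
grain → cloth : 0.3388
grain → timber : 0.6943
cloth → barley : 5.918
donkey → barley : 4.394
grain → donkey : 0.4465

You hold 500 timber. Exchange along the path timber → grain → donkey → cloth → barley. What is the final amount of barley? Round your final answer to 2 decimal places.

1324.50

500 timber × 1.354 = 677 grain
677 grain × 0.4465 = 302.2805 donkey
302.2805 donkey × 0.7404 = 223.8084822 cloth
223.8084822 cloth × 5.918 = 1324.4985976596 barley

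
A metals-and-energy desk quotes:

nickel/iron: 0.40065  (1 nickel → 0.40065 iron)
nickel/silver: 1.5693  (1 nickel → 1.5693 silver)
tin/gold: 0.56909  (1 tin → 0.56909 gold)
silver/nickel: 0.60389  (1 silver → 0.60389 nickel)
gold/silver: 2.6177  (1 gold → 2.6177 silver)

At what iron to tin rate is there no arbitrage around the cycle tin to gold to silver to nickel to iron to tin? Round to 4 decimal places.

2.7744

Known legs of the cycle: 0.56909 × 2.6177 × 0.60389 × 0.40065 = 0.3604323906576569505
For no arbitrage the full-cycle product must be 1, so the missing rate is 1 / 0.3604323906576569505 ≈ 2.774445.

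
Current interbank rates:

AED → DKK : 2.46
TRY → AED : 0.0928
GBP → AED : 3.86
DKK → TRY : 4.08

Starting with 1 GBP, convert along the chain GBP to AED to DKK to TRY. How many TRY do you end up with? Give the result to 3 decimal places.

38.742

1 GBP × 3.86 = 3.86 AED
3.86 AED × 2.46 = 9.4956 DKK
9.4956 DKK × 4.08 = 38.742048 TRY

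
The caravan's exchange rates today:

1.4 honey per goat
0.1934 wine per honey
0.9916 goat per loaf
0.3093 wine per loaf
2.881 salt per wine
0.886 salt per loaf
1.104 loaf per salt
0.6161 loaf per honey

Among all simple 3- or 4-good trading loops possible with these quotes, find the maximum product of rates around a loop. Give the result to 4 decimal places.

0.9838

wine→salt→loaf→wine: 2.881 × 1.104 × 0.3093 = 0.98377
goat→honey→loaf→goat: 1.4 × 0.6161 × 0.9916 = 0.85529
Maximum is wine→salt→loaf→wine at 0.9838; no arbitrage — every cycle loses value.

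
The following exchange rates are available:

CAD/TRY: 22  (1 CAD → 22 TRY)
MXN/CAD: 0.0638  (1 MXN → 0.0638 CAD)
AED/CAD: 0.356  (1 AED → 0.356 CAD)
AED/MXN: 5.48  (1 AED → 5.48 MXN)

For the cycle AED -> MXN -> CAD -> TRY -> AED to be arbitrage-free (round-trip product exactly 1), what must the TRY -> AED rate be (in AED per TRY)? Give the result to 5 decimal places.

0.13001

Known legs of the cycle: 5.48 × 0.0638 × 22 = 7.691728
For no arbitrage the full-cycle product must be 1, so the missing rate is 1 / 7.691728 ≈ 0.1300098.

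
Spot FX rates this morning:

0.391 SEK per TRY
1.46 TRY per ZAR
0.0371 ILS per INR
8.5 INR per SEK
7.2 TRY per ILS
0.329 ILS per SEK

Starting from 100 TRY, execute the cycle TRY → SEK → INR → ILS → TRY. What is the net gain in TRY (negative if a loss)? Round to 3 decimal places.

-11.223

100 TRY × 0.391 = 39.1 SEK
39.1 SEK × 8.5 = 332.35 INR
332.35 INR × 0.0371 = 12.330185 ILS
12.330185 ILS × 7.2 = 88.777332 TRY
Net change: 88.777332 − 100 = -11.222668 TRY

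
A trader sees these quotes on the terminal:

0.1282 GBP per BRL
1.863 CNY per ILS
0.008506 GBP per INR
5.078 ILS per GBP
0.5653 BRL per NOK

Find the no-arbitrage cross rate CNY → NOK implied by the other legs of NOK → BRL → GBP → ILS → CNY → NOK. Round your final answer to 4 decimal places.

Known legs of the cycle: 0.5653 × 0.1282 × 5.078 × 1.863 = 0.68560276763844
For no arbitrage the full-cycle product must be 1, so the missing rate is 1 / 0.68560276763844 ≈ 1.458571.

1.4586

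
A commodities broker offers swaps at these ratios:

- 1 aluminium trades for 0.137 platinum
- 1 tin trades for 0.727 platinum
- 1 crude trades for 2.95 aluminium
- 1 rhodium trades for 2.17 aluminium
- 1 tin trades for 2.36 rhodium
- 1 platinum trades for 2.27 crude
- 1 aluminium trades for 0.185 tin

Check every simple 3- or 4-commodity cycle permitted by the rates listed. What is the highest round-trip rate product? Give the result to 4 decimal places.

0.9474

tin→rhodium→aluminium→tin: 2.36 × 2.17 × 0.185 = 0.94742
platinum→crude→aluminium→platinum: 2.27 × 2.95 × 0.137 = 0.91742
platinum→crude→aluminium→tin→platinum: 2.27 × 2.95 × 0.185 × 0.727 = 0.90065
Maximum is tin→rhodium→aluminium→tin at 0.9474; no arbitrage — every cycle loses value.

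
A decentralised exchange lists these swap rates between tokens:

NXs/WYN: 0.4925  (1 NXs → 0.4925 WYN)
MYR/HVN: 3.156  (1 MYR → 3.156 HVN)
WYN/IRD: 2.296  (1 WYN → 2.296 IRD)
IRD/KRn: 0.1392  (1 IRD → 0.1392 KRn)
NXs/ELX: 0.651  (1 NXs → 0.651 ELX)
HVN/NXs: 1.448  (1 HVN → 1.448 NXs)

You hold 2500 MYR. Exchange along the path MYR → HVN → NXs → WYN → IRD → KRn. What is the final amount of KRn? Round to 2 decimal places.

1798.30

2500 MYR × 3.156 = 7890 HVN
7890 HVN × 1.448 = 11424.72 NXs
11424.72 NXs × 0.4925 = 5626.6746 WYN
5626.6746 WYN × 2.296 = 12918.8448816 IRD
12918.8448816 IRD × 0.1392 = 1798.30320751872 KRn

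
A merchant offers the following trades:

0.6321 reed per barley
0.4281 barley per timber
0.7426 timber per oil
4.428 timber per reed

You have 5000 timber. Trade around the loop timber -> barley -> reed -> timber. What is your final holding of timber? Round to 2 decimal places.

5991.13

5000 timber × 0.4281 = 2140.5 barley
2140.5 barley × 0.6321 = 1353.01005 reed
1353.01005 reed × 4.428 = 5991.1285014 timber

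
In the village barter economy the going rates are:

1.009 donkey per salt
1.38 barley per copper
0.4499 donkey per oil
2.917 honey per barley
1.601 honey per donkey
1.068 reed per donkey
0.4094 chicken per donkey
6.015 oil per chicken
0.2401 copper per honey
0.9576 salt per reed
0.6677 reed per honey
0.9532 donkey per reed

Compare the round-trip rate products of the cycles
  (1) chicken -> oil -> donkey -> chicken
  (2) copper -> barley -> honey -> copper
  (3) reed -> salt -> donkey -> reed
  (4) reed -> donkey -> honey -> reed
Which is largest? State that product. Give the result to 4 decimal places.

1.1079

(1) 6.015 × 0.4499 × 0.4094 = 1.10790
(2) 1.38 × 2.917 × 0.2401 = 0.96651
(3) 0.9576 × 1.009 × 1.068 = 1.03192
(4) 0.9532 × 1.601 × 0.6677 = 1.01896
Highest is cycle (1) at 1.1079 (>1, arbitrage).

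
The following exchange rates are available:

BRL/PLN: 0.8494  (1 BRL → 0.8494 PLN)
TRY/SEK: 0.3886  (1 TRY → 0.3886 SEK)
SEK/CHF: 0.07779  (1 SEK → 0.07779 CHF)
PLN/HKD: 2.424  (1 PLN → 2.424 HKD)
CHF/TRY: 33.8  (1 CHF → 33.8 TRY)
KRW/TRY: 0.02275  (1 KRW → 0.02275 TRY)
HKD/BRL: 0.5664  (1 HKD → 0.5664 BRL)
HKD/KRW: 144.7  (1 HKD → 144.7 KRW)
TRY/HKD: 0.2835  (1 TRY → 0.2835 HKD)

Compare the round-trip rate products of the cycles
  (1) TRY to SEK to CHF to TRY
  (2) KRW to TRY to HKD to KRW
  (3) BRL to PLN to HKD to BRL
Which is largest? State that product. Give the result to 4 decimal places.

(1) 0.3886 × 0.07779 × 33.8 = 1.02175
(2) 0.02275 × 0.2835 × 144.7 = 0.93326
(3) 0.8494 × 2.424 × 0.5664 = 1.16619
Highest is cycle (3) at 1.1662 (>1, arbitrage).

1.1662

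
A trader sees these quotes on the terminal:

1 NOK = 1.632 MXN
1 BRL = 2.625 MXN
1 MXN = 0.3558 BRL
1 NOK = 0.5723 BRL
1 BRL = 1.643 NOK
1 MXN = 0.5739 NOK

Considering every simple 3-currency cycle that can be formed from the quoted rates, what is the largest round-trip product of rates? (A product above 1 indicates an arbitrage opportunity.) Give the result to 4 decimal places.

BRL→NOK→MXN→BRL: 1.643 × 1.632 × 0.3558 = 0.95403
BRL→MXN→NOK→BRL: 2.625 × 0.5739 × 0.5723 = 0.86216
Maximum is BRL→NOK→MXN→BRL at 0.9540; no arbitrage — every cycle loses value.

0.9540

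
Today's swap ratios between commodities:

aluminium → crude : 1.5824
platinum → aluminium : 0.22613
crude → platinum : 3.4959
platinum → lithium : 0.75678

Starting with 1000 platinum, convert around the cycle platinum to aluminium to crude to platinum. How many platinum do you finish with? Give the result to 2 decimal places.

1000 platinum × 0.22613 = 226.13 aluminium
226.13 aluminium × 1.5824 = 357.828112 crude
357.828112 crude × 3.4959 = 1250.9312967408 platinum

1250.93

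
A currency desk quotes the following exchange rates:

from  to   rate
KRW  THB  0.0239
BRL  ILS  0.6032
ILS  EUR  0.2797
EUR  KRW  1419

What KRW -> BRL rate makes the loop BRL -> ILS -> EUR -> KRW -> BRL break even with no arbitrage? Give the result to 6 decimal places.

0.004177

Known legs of the cycle: 0.6032 × 0.2797 × 1419 = 239.40664176
For no arbitrage the full-cycle product must be 1, so the missing rate is 1 / 239.40664176 ≈ 0.00417699.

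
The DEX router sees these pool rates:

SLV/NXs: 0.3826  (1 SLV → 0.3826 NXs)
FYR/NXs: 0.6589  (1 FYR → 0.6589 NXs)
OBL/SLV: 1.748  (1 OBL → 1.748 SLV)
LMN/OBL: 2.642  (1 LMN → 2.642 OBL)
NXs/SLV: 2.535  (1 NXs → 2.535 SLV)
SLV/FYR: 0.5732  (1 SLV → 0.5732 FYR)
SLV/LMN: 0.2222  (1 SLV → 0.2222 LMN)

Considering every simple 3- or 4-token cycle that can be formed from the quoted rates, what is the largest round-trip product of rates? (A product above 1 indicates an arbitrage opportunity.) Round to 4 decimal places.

1.0262

OBL→SLV→LMN→OBL: 1.748 × 0.2222 × 2.642 = 1.02617
NXs→SLV→FYR→NXs: 2.535 × 0.5732 × 0.6589 = 0.95742
Maximum is OBL→SLV→LMN→OBL at 1.0262; arbitrage exists.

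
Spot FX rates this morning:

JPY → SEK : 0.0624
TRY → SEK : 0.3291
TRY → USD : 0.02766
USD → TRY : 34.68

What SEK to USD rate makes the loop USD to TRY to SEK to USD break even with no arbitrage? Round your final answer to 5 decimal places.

0.08762

Known legs of the cycle: 34.68 × 0.3291 = 11.413188
For no arbitrage the full-cycle product must be 1, so the missing rate is 1 / 11.413188 ≈ 0.0876179.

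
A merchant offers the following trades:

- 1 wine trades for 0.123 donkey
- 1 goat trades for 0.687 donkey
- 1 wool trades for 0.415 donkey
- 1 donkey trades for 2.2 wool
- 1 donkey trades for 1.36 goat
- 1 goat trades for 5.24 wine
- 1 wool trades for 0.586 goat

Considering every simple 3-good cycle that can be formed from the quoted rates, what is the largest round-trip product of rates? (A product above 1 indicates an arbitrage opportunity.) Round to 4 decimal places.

0.8857

wool→goat→donkey→wool: 0.586 × 0.687 × 2.2 = 0.88568
wine→donkey→goat→wine: 0.123 × 1.36 × 5.24 = 0.87655
Maximum is wool→goat→donkey→wool at 0.8857; no arbitrage — every cycle loses value.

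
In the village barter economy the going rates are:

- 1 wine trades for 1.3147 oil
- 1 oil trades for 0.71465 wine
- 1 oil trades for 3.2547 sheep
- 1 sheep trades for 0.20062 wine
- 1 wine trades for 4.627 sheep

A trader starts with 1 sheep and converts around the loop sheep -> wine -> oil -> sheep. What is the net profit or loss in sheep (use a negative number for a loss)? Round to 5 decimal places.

-0.14156

1 sheep × 0.20062 = 0.20062 wine
0.20062 wine × 1.3147 = 0.263755114 oil
0.263755114 oil × 3.2547 = 0.8584437695358 sheep
Net change: 0.8584437695358 − 1 = -0.1415562304642 sheep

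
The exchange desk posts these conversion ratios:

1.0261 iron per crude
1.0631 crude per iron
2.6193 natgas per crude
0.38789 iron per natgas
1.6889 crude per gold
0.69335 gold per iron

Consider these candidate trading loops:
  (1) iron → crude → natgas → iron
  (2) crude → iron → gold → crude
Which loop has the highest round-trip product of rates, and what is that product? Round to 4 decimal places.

(1) 1.0631 × 2.6193 × 0.38789 = 1.08011
(2) 1.0261 × 0.69335 × 1.6889 = 1.20156
Highest is cycle (2) at 1.2016 (>1, arbitrage).

1.2016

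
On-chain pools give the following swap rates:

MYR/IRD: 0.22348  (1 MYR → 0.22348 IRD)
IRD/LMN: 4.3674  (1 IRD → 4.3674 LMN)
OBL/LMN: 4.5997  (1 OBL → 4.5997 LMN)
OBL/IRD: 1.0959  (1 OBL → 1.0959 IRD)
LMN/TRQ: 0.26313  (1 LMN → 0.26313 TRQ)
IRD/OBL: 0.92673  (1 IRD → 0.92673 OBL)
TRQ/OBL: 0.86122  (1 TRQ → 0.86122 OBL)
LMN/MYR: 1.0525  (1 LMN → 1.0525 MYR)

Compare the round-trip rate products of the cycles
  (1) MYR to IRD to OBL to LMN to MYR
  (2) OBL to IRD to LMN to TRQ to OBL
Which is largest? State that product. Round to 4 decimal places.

(1) 0.22348 × 0.92673 × 4.5997 × 1.0525 = 1.00264
(2) 1.0959 × 4.3674 × 0.26313 × 0.86122 = 1.08462
Highest is cycle (2) at 1.0846 (>1, arbitrage).

1.0846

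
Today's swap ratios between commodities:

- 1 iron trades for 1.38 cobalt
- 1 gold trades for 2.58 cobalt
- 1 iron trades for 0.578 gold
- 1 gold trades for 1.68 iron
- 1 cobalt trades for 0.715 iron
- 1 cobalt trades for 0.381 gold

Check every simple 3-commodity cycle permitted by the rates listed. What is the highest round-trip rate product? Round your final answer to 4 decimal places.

1.0662

iron→gold→cobalt→iron: 0.578 × 2.58 × 0.715 = 1.06624
iron→cobalt→gold→iron: 1.38 × 0.381 × 1.68 = 0.88331
Maximum is iron→gold→cobalt→iron at 1.0662; arbitrage exists.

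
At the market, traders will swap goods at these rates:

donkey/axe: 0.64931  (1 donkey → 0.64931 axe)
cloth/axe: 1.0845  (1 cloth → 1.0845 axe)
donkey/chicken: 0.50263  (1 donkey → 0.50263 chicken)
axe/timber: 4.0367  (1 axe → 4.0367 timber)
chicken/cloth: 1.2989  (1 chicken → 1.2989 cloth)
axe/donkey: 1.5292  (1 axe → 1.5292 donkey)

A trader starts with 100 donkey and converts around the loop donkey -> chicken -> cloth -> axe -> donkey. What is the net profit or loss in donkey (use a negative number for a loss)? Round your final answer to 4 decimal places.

100 donkey × 0.50263 = 50.263 chicken
50.263 chicken × 1.2989 = 65.2866107 cloth
65.2866107 cloth × 1.0845 = 70.80332930415 axe
70.80332930415 axe × 1.5292 = 108.27245117190618 donkey
Net change: 108.27245117190618 − 100 = 8.27245117190618 donkey

8.2725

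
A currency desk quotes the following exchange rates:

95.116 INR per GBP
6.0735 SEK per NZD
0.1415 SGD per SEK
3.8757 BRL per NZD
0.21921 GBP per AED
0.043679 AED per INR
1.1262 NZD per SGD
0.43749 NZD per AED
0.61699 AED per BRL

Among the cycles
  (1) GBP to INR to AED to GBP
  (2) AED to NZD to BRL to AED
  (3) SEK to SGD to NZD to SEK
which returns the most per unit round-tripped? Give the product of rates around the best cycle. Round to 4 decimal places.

(1) 95.116 × 0.043679 × 0.21921 = 0.91072
(2) 0.43749 × 3.8757 × 0.61699 = 1.04616
(3) 0.1415 × 1.1262 × 6.0735 = 0.96786
Highest is cycle (2) at 1.0462 (>1, arbitrage).

1.0462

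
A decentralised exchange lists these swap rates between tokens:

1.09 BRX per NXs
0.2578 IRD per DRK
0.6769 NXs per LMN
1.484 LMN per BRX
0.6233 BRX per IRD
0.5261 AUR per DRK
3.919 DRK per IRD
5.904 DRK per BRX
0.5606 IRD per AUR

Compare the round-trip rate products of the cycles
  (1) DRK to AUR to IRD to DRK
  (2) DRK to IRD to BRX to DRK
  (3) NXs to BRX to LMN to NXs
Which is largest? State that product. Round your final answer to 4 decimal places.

(1) 0.5261 × 0.5606 × 3.919 = 1.15584
(2) 0.2578 × 0.6233 × 5.904 = 0.94869
(3) 1.09 × 1.484 × 0.6769 = 1.09493
Highest is cycle (1) at 1.1558 (>1, arbitrage).

1.1558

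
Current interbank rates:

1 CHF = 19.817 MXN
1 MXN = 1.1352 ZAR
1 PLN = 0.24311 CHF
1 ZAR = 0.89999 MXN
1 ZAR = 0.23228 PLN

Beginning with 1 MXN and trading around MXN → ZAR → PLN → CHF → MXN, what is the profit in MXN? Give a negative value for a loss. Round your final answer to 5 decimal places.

1 MXN × 1.1352 = 1.1352 ZAR
1.1352 ZAR × 0.23228 = 0.263684256 PLN
0.263684256 PLN × 0.24311 = 0.06410427947616 CHF
0.06410427947616 CHF × 19.817 = 1.27035450637906272 MXN
Net change: 1.27035450637906272 − 1 = 0.27035450637906272 MXN

0.27035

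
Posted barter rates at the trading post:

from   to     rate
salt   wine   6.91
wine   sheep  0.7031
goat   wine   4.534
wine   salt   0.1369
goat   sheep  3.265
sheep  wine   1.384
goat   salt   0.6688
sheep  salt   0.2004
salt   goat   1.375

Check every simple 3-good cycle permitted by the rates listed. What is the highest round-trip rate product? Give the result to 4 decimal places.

0.9736

wine→sheep→salt→wine: 0.7031 × 0.2004 × 6.91 = 0.97363
salt→goat→sheep→salt: 1.375 × 3.265 × 0.2004 = 0.89967
wine→salt→goat→wine: 0.1369 × 1.375 × 4.534 = 0.85347
Maximum is wine→sheep→salt→wine at 0.9736; no arbitrage — every cycle loses value.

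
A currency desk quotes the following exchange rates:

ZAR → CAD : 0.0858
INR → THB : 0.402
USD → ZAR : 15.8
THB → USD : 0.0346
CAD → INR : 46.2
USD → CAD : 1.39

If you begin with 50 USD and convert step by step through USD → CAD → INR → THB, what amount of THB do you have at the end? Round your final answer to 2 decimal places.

1290.78

50 USD × 1.39 = 69.5 CAD
69.5 CAD × 46.2 = 3210.9 INR
3210.9 INR × 0.402 = 1290.7818 THB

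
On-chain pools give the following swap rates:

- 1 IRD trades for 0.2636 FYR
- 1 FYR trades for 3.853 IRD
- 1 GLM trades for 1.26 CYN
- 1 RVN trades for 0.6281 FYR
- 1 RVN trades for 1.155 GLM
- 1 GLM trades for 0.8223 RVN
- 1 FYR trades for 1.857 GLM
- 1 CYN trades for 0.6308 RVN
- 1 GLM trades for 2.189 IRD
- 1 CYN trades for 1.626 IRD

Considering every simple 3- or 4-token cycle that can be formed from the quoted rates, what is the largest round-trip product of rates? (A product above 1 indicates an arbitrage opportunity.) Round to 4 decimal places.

1.0715

IRD→FYR→GLM→IRD: 0.2636 × 1.857 × 2.189 = 1.07153
IRD→FYR→GLM→CYN→IRD: 0.2636 × 1.857 × 1.26 × 1.626 = 1.00288
RVN→FYR→GLM→RVN: 0.6281 × 1.857 × 0.8223 = 0.95912
RVN→FYR→GLM→CYN→RVN: 0.6281 × 1.857 × 1.26 × 0.6308 = 0.92705
RVN→GLM→CYN→RVN: 1.155 × 1.26 × 0.6308 = 0.91800
Maximum is IRD→FYR→GLM→IRD at 1.0715; arbitrage exists.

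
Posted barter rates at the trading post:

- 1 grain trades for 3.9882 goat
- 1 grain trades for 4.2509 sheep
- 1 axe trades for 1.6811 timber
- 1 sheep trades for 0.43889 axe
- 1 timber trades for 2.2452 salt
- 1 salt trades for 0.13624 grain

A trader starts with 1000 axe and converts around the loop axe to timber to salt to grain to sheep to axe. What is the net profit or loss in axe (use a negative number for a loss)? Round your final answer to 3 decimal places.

1000 axe × 1.6811 = 1681.1 timber
1681.1 timber × 2.2452 = 3774.40572 salt
3774.40572 salt × 0.13624 = 514.2250352928 grain
514.2250352928 grain × 4.2509 = 2185.91920252616352 sheep
2185.91920252616352 sheep × 0.43889 = 959.3780787967079072928 axe
Net change: 959.3780787967079072928 − 1000 = -40.6219212032920927072 axe

-40.622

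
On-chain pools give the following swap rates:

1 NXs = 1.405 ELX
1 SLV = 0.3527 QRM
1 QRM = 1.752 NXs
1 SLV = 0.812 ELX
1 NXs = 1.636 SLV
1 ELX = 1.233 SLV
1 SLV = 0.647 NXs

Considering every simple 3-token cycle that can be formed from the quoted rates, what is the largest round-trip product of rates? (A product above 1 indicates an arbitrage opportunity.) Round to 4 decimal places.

SLV→NXs→ELX→SLV: 0.647 × 1.405 × 1.233 = 1.12084
SLV→QRM→NXs→SLV: 0.3527 × 1.752 × 1.636 = 1.01093
Maximum is SLV→NXs→ELX→SLV at 1.1208; arbitrage exists.

1.1208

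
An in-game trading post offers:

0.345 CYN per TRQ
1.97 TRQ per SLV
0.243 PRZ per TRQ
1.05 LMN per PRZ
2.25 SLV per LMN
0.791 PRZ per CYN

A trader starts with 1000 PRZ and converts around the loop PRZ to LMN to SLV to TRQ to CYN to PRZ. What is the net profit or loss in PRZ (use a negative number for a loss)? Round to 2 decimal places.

270.09

1000 PRZ × 1.05 = 1050 LMN
1050 LMN × 2.25 = 2362.5 SLV
2362.5 SLV × 1.97 = 4654.125 TRQ
4654.125 TRQ × 0.345 = 1605.673125 CYN
1605.673125 CYN × 0.791 = 1270.087441875 PRZ
Net change: 1270.087441875 − 1000 = 270.087441875 PRZ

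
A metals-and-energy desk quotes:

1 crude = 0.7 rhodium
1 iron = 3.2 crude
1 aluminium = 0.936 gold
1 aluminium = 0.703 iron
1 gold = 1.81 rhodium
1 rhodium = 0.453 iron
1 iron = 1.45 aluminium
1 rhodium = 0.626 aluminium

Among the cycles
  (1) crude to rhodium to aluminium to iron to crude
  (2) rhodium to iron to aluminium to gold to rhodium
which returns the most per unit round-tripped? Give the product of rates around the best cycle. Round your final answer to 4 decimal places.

(1) 0.7 × 0.626 × 0.703 × 3.2 = 0.98577
(2) 0.453 × 1.45 × 0.936 × 1.81 = 1.11281
Highest is cycle (2) at 1.1128 (>1, arbitrage).

1.1128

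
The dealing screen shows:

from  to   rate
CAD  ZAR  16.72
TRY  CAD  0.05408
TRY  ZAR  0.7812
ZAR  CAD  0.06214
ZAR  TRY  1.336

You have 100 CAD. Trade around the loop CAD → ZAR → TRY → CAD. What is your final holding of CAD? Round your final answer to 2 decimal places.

120.80

100 CAD × 16.72 = 1672 ZAR
1672 ZAR × 1.336 = 2233.792 TRY
2233.792 TRY × 0.05408 = 120.80347136 CAD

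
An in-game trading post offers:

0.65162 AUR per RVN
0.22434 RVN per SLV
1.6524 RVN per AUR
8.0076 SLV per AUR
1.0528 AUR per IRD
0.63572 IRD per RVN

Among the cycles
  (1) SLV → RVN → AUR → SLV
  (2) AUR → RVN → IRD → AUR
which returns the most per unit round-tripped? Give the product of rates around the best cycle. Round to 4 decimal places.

1.1706

(1) 0.22434 × 0.65162 × 8.0076 = 1.17059
(2) 1.6524 × 0.63572 × 1.0528 = 1.10593
Highest is cycle (1) at 1.1706 (>1, arbitrage).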